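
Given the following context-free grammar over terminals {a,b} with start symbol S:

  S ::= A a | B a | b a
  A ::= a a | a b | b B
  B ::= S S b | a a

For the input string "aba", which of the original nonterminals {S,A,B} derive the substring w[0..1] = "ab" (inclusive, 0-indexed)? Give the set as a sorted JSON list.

CNF form of G:
  S -> A T0 | B T0 | T1 T0
  A -> T0 T0 | T0 T1 | T1 B
  B -> S X2 | T0 T0
  T0 -> a
  T1 -> b
  X2 -> S T1

CYK table (by increasing span) — only the sub-triangle for w[0..1]:
  T[0,0] 'a' = {T0}  orig:{}
  T[1,1] 'b' = {T1}  orig:{}
  T[0,1] 'ab' = {A}

Original NTs in T[0,1] deriving "ab": ["A"]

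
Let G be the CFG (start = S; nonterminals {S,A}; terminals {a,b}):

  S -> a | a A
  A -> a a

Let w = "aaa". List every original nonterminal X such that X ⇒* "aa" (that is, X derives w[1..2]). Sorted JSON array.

CNF form of G:
  S -> T0 A | a
  A -> T0 T0
  T0 -> a

Fill CYK table bottom-up, restricted to cells inside w[1..2]:
  cell(1,1) a: {S,T0}  orig:{S}
  cell(2,2) a: {S,T0}  orig:{S}
  cell(1,2) aa: {A}

Original NTs in T[1,2] deriving "aa": ["A"]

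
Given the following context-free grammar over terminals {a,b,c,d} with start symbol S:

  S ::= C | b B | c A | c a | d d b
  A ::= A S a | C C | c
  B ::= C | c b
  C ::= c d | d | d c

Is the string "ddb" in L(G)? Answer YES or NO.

CNF form of G:
  S -> T1 A | T1 T0 | T1 T3 | T2 B | T3 T1 | T3 X5 | d
  A -> A X4 | C C | c
  B -> T1 T2 | T1 T3 | T3 T1 | d
  C -> T1 T3 | T3 T1 | d
  T0 -> a
  T1 -> c
  T2 -> b
  T3 -> d
  X4 -> S T0
  X5 -> T3 T2

CYK fill:
  [0..0]={B,C,S,T3}  "d"  orig:{B,C,S}
  [1..1]={B,C,S,T3}  "d"  orig:{B,C,S}
  [2..2]={T2}  "b"  orig:{}
  [0..1]={A}  "dd"
  [1..2]={X5}  "db"  orig:{}
  [0..2]={S}  "ddb"

S ∈ T[0,2] ⇒ YES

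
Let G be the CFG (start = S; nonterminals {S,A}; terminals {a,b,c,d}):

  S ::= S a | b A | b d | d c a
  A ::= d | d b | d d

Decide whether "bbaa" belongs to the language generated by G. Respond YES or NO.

CNF form of G:
  S -> S T2 | T0 X4 | T1 A | T1 T0
  A -> T0 T0 | T0 T1 | d
  T0 -> d
  T1 -> b
  T2 -> a
  T3 -> c
  X4 -> T3 T2

Fill CYK table bottom-up:
  cell(0,0) b: {T1}  orig:{}
  cell(1,1) b: {T1}  orig:{}
  cell(2,2) a: {T2}  orig:{}
  cell(3,3) a: {T2}  orig:{}
  cell(0,1) bb: ∅
  cell(1,2) ba: ∅
  cell(2,3) aa: ∅
  cell(0,2) bba: ∅
  cell(1,3) baa: ∅
  cell(0,3) bbaa: ∅

S ∉ T[0,3] ⇒ NO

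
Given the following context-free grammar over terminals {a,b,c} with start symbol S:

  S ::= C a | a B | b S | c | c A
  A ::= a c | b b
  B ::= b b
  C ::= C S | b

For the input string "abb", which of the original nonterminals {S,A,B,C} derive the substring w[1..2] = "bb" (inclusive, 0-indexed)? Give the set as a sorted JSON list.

Convert to CNF:
  S -> C T0 | T0 B | T1 A | T2 S | c
  A -> T0 T1 | T2 T2
  B -> T2 T2
  C -> C S | b
  T0 -> a
  T1 -> c
  T2 -> b

CYK table (by increasing span) (cells [i..j] with 1 ≤ i ≤ j ≤ 2 only):
  cell(1,1) b: {C,T2}  orig:{C}
  cell(2,2) b: {C,T2}  orig:{C}
  cell(1,2) bb: {A,B}

Original NTs in T[1,2] deriving "bb": ["A", "B"]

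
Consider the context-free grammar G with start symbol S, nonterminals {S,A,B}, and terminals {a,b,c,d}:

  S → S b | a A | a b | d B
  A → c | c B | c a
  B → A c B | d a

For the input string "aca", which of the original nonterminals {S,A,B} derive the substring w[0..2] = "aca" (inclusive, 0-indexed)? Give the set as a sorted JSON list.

CNF form of G:
  S -> S T3 | T1 A | T1 T3 | T2 B
  A -> T0 B | T0 T1 | c
  B -> A X4 | T2 T1
  T0 -> c
  T1 -> a
  T2 -> d
  T3 -> b
  X4 -> T0 B

CYK table (by increasing span), restricted to cells inside w[0..2]:
  [0..0]={T1}  "a"  orig:{}
  [1..1]={A,T0}  "c"  orig:{A}
  [2..2]={T1}  "a"  orig:{}
  [0..1]={S}  "ac"
  [1..2]={A}  "ca"
  [0..2]={S}  "aca"

Original NTs in T[0,2] deriving "aca": ["S"]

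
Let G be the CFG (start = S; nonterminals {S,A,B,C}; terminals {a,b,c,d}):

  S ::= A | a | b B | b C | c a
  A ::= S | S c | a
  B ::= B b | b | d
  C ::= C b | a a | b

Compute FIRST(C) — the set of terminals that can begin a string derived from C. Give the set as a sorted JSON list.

FIRST sets, iterate to fixpoint:
round 1:
  A via A→a: +{a}
  B via B→b: +{b}
  B via B→d: +{d}
  C via C→a a: +{a}
  C via C→b: +{b}
  S via S→A: +{a}
  S via S→b B: +{b}
  S via S→c a: +{c}
  FIRST(S)={a,b,c}  FIRST(A)={a}  FIRST(B)={b,d}  FIRST(C)={a,b}
round 2:
  A via A→S: +{b,c}
  FIRST(S)={a,b,c}  FIRST(A)={a,b,c}  FIRST(B)={b,d}  FIRST(C)={a,b}
round 3: — fixpoint
  FIRST(S)={a,b,c}  FIRST(A)={a,b,c}  FIRST(B)={b,d}  FIRST(C)={a,b}

FIRST(C) = ["a", "b"]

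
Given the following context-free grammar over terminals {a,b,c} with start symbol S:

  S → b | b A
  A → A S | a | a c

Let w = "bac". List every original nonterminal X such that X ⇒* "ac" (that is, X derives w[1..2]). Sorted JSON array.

Convert to CNF:
  S -> T2 A | b
  A -> A S | T0 T1 | a
  T0 -> a
  T1 -> c
  T2 -> b

Fill CYK table bottom-up (cells [i..j] with 1 ≤ i ≤ j ≤ 2 only):
  cell(1,1) a: {A,T0}  orig:{A}
  cell(2,2) c: {T1}  orig:{}
  cell(1,2) ac: {A}

Original NTs in T[1,2] deriving "ac": ["A"]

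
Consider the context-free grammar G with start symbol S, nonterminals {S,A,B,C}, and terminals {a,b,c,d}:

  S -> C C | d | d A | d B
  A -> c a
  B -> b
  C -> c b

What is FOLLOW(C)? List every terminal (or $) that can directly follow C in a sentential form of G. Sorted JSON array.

Compute FIRST by fixpoint:
iter 1:
  A via A→c a: +{c}
  B via B→b: +{b}
  C via C→c b: +{c}
  S via S→C C: +{c}
  S via S→d: +{d}
  FIRST[S]={c,d}  FIRST[A]={c}  FIRST[B]={b}  FIRST[C]={c}
iter 2: (no change)
  FIRST[S]={c,d}  FIRST[A]={c}  FIRST[B]={b}  FIRST[C]={c}

Compute FOLLOW by fixpoint:
seed FOLLOW(S) with $
pass 1:
  S→C C: FOLLOW(C) ⊇ FIRST(C) = {c}; new: +{c}
  S→C C: FOLLOW(C) ⊇ FOLLOW(S) ⊇ {$}; new: +{$}
  S→d A: FOLLOW(A) ⊇ FOLLOW(S) ⊇ {$}; new: +{$}
  S→d B: FOLLOW(B) ⊇ FOLLOW(S) ⊇ {$}; new: +{$}
  FOLLOW(S)={$}  FOLLOW(A)={$}  FOLLOW(B)={$}  FOLLOW(C)={$,c}
pass 2: (no change)
  FOLLOW(S)={$}  FOLLOW(A)={$}  FOLLOW(B)={$}  FOLLOW(C)={$,c}

FOLLOW(C) = ["$", "c"]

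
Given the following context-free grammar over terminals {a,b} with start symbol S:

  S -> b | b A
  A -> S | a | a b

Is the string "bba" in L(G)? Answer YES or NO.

CNF form of G:
  S -> T1 A | b
  A -> T0 T1 | T1 A | a | b
  T0 -> a
  T1 -> b

CYK fill:
  [0..0]={A,S,T1}  "b"  orig:{A,S}
  [1..1]={A,S,T1}  "b"  orig:{A,S}
  [2..2]={A,T0}  "a"  orig:{A}
  [0..1]={A,S}  "bb"
  [1..2]={A,S}  "ba"
  [0..2]={A,S}  "bba"

S ∈ T[0,2] ⇒ YES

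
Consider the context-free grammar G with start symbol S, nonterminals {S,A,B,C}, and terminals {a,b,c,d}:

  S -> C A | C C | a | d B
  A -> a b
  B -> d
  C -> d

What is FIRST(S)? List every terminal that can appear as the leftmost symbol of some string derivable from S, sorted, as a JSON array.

Compute FIRST by fixpoint:
pass 1:
  A via A→a b: +{a}
  B via B→d: +{d}
  C via C→d: +{d}
  S via S→C A: +{d}
  S via S→a: +{a}
  FIRST[S]={a,d}  FIRST[A]={a}  FIRST[B]={d}  FIRST[C]={d}
pass 2: (stable)
  FIRST[S]={a,d}  FIRST[A]={a}  FIRST[B]={d}  FIRST[C]={d}

FIRST(S) = ["a", "d"]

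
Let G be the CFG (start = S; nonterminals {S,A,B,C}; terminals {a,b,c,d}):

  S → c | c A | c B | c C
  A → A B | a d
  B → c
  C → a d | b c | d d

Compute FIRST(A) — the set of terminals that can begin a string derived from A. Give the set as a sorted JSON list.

FIRST iteration:
iter 1:
  A via A→a d: +{a}
  B via B→c: +{c}
  C via C→a d: +{a}
  C via C→b c: +{b}
  C via C→d d: +{d}
  S via S→c: +{c}
  S: {c}  A: {a}  B: {c}  C: {a,b,d}
iter 2: (stable)
  S: {c}  A: {a}  B: {c}  C: {a,b,d}

FIRST(A) = ["a"]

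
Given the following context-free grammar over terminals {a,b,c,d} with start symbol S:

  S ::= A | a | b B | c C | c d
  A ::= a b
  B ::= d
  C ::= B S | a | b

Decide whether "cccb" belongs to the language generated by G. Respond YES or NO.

CNF form of G:
  S -> T0 T1 | T1 B | T2 C | T2 T3 | a
  A -> T0 T1
  B -> d
  C -> B S | a | b
  T0 -> a
  T1 -> b
  T2 -> c
  T3 -> d

Fill CYK table bottom-up:
  T[0,0] 'c' = {T2}  orig:{}
  T[1,1] 'c' = {T2}  orig:{}
  T[2,2] 'c' = {T2}  orig:{}
  T[3,3] 'b' = {C,T1}  orig:{C}
  T[0,1] 'cc' = ∅
  T[1,2] 'cc' = ∅
  T[2,3] 'cb' = {S}
  T[0,2] 'ccc' = ∅
  T[1,3] 'ccb' = ∅
  T[0,3] 'cccb' = ∅

S ∉ T[0,3] ⇒ NO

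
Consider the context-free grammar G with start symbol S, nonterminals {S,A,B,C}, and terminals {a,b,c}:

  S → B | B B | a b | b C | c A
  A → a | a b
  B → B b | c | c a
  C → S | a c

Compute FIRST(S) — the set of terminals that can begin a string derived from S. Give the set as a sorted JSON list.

FIRST iteration:
round 1:
  A via A→a: +{a}
  B via B→c: +{c}
  C via C→a c: +{a}
  S via S→B: +{c}
  S via S→a b: +{a}
  S via S→b C: +{b}
  FIRST[S]={a,b,c}  FIRST[A]={a}  FIRST[B]={c}  FIRST[C]={a}
round 2:
  C via C→S: +{b,c}
  FIRST[S]={a,b,c}  FIRST[A]={a}  FIRST[B]={c}  FIRST[C]={a,b,c}
round 3: done
  FIRST[S]={a,b,c}  FIRST[A]={a}  FIRST[B]={c}  FIRST[C]={a,b,c}

FIRST(S) = ["a", "b", "c"]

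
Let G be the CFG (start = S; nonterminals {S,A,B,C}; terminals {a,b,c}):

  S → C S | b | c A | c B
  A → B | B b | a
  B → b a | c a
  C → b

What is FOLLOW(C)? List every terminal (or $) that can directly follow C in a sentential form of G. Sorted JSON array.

FIRST sets, iterate to fixpoint:
pass 1:
  A via A→a: +{a}
  B via B→b a: +{b}
  B via B→c a: +{c}
  C via C→b: +{b}
  S via S→C S: +{b}
  S via S→c A: +{c}
  FIRST[S]={b,c}  FIRST[A]={a}  FIRST[B]={b,c}  FIRST[C]={b}
pass 2:
  A via A→B: +{b,c}
  FIRST[S]={b,c}  FIRST[A]={a,b,c}  FIRST[B]={b,c}  FIRST[C]={b}
pass 3: (no change)
  FIRST[S]={b,c}  FIRST[A]={a,b,c}  FIRST[B]={b,c}  FIRST[C]={b}

FOLLOW sets:
initialize: $ ∈ FOLLOW(S)
pass 1:
  A→B b: FOLLOW(B) ⊇ FIRST(b) = {b}; new: +{b}
  S→C S: FOLLOW(C) ⊇ FIRST(S) = {b,c}; new: +{b,c}
  S→c A: FOLLOW(A) ⊇ FOLLOW(S) ⊇ {$}; new: +{$}
  S→c B: FOLLOW(B) ⊇ FOLLOW(S) ⊇ {$}; new: +{$}
  FOLLOW[S]={$}  FOLLOW[A]={$}  FOLLOW[B]={$,b}  FOLLOW[C]={b,c}
pass 2: done
  FOLLOW[S]={$}  FOLLOW[A]={$}  FOLLOW[B]={$,b}  FOLLOW[C]={b,c}

FOLLOW(C) = ["b", "c"]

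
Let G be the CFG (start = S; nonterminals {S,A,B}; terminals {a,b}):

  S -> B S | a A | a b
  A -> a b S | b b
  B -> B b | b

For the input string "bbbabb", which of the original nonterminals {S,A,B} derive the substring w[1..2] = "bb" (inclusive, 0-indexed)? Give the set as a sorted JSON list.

Convert to CNF:
  S -> B S | T0 A | T0 T1
  A -> T0 X2 | T1 T1
  B -> B T1 | b
  T0 -> a
  T1 -> b
  X2 -> T1 S

CYK fill — only the sub-triangle for w[1..2]:
  T[1,1] 'b' = {B,T1}  orig:{B}
  T[2,2] 'b' = {B,T1}  orig:{B}
  T[1,2] 'bb' = {A,B}

Original NTs in T[1,2] deriving "bb": ["A", "B"]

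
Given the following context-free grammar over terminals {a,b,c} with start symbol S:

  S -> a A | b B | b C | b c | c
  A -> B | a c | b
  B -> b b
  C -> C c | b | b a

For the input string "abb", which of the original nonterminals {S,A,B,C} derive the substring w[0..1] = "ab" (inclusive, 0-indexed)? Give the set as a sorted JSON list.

CNF form of G:
  S -> T0 A | T2 B | T2 C | T2 T1 | c
  A -> T0 T1 | T2 T2 | b
  B -> T2 T2
  C -> C T1 | T2 T0 | b
  T0 -> a
  T1 -> c
  T2 -> b

Fill CYK table bottom-up (cells [i..j] with 0 ≤ i ≤ j ≤ 1 only):
  T[0,0] 'a' = {T0}  orig:{}
  T[1,1] 'b' = {A,C,T2}  orig:{A,C}
  T[0,1] 'ab' = {S}

Original NTs in T[0,1] deriving "ab": ["S"]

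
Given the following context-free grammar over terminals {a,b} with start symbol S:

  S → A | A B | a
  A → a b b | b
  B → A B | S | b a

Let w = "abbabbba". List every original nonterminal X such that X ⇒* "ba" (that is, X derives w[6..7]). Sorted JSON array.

CNF form of G:
  S -> A B | T0 X4 | a | b
  A -> T0 X2 | b
  B -> A B | T0 X3 | T1 T0 | a | b
  T0 -> a
  T1 -> b
  X2 -> T1 T1
  X3 -> T1 T1
  X4 -> T1 T1

CYK table (by increasing span) — only the sub-triangle for w[6..7]:
  [6..6]={A,B,S,T1}  "b"  orig:{A,B,S}
  [7..7]={B,S,T0}  "a"  orig:{B,S}
  [6..7]={B,S}  "ba"

Original NTs in T[6,7] deriving "ba": ["B", "S"]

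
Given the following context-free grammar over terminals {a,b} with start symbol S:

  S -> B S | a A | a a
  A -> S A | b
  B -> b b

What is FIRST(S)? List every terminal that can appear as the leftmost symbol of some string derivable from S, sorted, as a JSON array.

Compute FIRST by fixpoint:
pass 1:
  A via A→b: +{b}
  B via B→b b: +{b}
  S via S→B S: +{b}
  S via S→a A: +{a}
  FIRST(S)={a,b}  FIRST(A)={b}  FIRST(B)={b}
pass 2:
  A via A→S A: +{a}
  FIRST(S)={a,b}  FIRST(A)={a,b}  FIRST(B)={b}
pass 3: (no change)
  FIRST(S)={a,b}  FIRST(A)={a,b}  FIRST(B)={b}

FIRST(S) = ["a", "b"]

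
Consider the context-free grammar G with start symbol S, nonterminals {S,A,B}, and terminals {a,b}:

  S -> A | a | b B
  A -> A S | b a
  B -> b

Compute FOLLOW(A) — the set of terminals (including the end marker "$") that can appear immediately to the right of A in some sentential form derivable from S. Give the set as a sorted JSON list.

FIRST sets, iterate to fixpoint:
pass 1:
  A via A→b a: +{b}
  B via B→b: +{b}
  S via S→A: +{b}
  S via S→a: +{a}
  FIRST(S)={a,b}  FIRST(A)={b}  FIRST(B)={b}
pass 2: (stable)
  FIRST(S)={a,b}  FIRST(A)={b}  FIRST(B)={b}

FOLLOW sets:
initialize: $ ∈ FOLLOW(S)
iter 1:
  A→A S: FOLLOW(A) ⊇ FIRST(S) = {a,b}; new: +{a,b}
  A→A S: FOLLOW(S) ⊇ FOLLOW(A) ⊇ {a,b}; new: +{a,b}
  S→A: FOLLOW(A) ⊇ FOLLOW(S) ⊇ {$,a,b}; new: +{$}
  S→b B: FOLLOW(B) ⊇ FOLLOW(S) ⊇ {$,a,b}; new: +{$,a,b}
  S: {$,a,b}  A: {$,a,b}  B: {$,a,b}
iter 2: — fixpoint
  S: {$,a,b}  A: {$,a,b}  B: {$,a,b}

FOLLOW(A) = ["$", "a", "b"]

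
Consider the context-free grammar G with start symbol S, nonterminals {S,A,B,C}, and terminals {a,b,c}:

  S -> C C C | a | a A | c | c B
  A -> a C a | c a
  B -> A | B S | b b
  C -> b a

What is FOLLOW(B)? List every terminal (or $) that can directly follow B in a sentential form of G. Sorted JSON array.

FIRST sets, iterate to fixpoint:
iter 1:
  A via A→a C a: +{a}
  A via A→c a: +{c}
  B via B→A: +{a,c}
  B via B→b b: +{b}
  C via C→b a: +{b}
  S via S→C C C: +{b}
  S via S→a: +{a}
  S via S→c: +{c}
  S: {a,b,c}  A: {a,c}  B: {a,b,c}  C: {b}
iter 2: (no change)
  S: {a,b,c}  A: {a,c}  B: {a,b,c}  C: {b}

Compute FOLLOW by fixpoint:
initialize: $ ∈ FOLLOW(S)
round 1:
  A→a C a: FOLLOW(C) ⊇ FIRST(a) = {a}; new: +{a}
  B→B S: FOLLOW(B) ⊇ FIRST(S) = {a,b,c}; new: +{a,b,c}
  B→B S: FOLLOW(S) ⊇ FOLLOW(B) ⊇ {a,b,c}; new: +{a,b,c}
  S→C C C: FOLLOW(C) ⊇ FIRST(C) = {b}; new: +{b}
  S→C C C: FOLLOW(C) ⊇ FOLLOW(S) ⊇ {$,a,b,c}; new: +{$,c}
  S→a A: FOLLOW(A) ⊇ FOLLOW(S) ⊇ {$,a,b,c}; new: +{$,a,b,c}
  S→c B: FOLLOW(B) ⊇ FOLLOW(S) ⊇ {$,a,b,c}; new: +{$}
  FOLLOW[S]={$,a,b,c}  FOLLOW[A]={$,a,b,c}  FOLLOW[B]={$,a,b,c}  FOLLOW[C]={$,a,b,c}
round 2: (no change)
  FOLLOW[S]={$,a,b,c}  FOLLOW[A]={$,a,b,c}  FOLLOW[B]={$,a,b,c}  FOLLOW[C]={$,a,b,c}

FOLLOW(B) = ["$", "a", "b", "c"]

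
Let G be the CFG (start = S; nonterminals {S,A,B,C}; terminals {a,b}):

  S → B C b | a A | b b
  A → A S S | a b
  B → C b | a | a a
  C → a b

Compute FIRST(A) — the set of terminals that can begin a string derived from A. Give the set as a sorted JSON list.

FIRST iteration:
iter 1:
  A via A→a b: +{a}
  B via B→a: +{a}
  C via C→a b: +{a}
  S via S→B C b: +{a}
  S via S→b b: +{b}
  FIRST(S)={a,b}  FIRST(A)={a}  FIRST(B)={a}  FIRST(C)={a}
iter 2: (stable)
  FIRST(S)={a,b}  FIRST(A)={a}  FIRST(B)={a}  FIRST(C)={a}

FIRST(A) = ["a"]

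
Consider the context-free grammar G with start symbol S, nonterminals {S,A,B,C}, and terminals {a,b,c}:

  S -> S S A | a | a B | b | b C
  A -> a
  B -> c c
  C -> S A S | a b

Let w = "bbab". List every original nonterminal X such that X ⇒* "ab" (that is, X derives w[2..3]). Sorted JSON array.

CNF form of G:
  S -> S X4 | T1 B | T2 C | a | b
  A -> a
  B -> T0 T0
  C -> S X3 | T1 T2
  T0 -> c
  T1 -> a
  T2 -> b
  X3 -> A S
  X4 -> S A

CYK table (by increasing span) — only the sub-triangle for w[2..3]:
  T[2,2] 'a' = {A,S,T1}  orig:{A,S}
  T[3,3] 'b' = {S,T2}  orig:{S}
  T[2,3] 'ab' = {C,X3}  orig:{C}

Original NTs in T[2,3] deriving "ab": ["C"]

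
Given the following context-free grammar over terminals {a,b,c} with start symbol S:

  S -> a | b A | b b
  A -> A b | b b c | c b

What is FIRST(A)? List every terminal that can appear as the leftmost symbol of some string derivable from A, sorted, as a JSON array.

FIRST iteration:
[1]
  A via A→b b c: +{b}
  A via A→c b: +{c}
  S via S→a: +{a}
  S via S→b A: +{b}
  FIRST(S)={a,b}  FIRST(A)={b,c}
[2] — fixpoint
  FIRST(S)={a,b}  FIRST(A)={b,c}

FIRST(A) = ["b", "c"]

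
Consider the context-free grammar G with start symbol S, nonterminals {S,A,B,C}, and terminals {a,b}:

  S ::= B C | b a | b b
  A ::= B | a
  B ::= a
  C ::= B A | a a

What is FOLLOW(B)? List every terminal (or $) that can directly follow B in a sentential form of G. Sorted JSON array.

Compute FIRST by fixpoint:
round 1:
  A via A→a: +{a}
  B via B→a: +{a}
  C via C→B A: +{a}
  S via S→B C: +{a}
  S via S→b a: +{b}
  S: {a,b}  A: {a}  B: {a}  C: {a}
round 2: (no change)
  S: {a,b}  A: {a}  B: {a}  C: {a}

Compute FOLLOW by fixpoint:
FOLLOW(S) := {$}
[1]
  C→B A: FOLLOW(B) ⊇ FIRST(A) = {a}; new: +{a}
  S→B C: FOLLOW(C) ⊇ FOLLOW(S) ⊇ {$}; new: +{$}
  FOLLOW(S)={$}  FOLLOW(A)={}  FOLLOW(B)={a}  FOLLOW(C)={$}
[2]
  C→B A: FOLLOW(A) ⊇ FOLLOW(C) ⊇ {$}; new: +{$}
  FOLLOW(S)={$}  FOLLOW(A)={$}  FOLLOW(B)={a}  FOLLOW(C)={$}
[3]
  A→B: FOLLOW(B) ⊇ FOLLOW(A) ⊇ {$}; new: +{$}
  FOLLOW(S)={$}  FOLLOW(A)={$}  FOLLOW(B)={$,a}  FOLLOW(C)={$}
[4] (no change)
  FOLLOW(S)={$}  FOLLOW(A)={$}  FOLLOW(B)={$,a}  FOLLOW(C)={$}

FOLLOW(B) = ["$", "a"]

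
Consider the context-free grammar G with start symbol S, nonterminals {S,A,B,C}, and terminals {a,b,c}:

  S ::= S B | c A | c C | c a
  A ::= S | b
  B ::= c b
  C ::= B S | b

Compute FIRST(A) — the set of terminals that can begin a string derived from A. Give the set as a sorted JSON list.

FIRST iteration:
[1]
  A via A→b: +{b}
  B via B→c b: +{c}
  C via C→B S: +{c}
  C via C→b: +{b}
  S via S→c A: +{c}
  S: {c}  A: {b}  B: {c}  C: {b,c}
[2]
  A via A→S: +{c}
  S: {c}  A: {b,c}  B: {c}  C: {b,c}
[3] done
  S: {c}  A: {b,c}  B: {c}  C: {b,c}

FIRST(A) = ["b", "c"]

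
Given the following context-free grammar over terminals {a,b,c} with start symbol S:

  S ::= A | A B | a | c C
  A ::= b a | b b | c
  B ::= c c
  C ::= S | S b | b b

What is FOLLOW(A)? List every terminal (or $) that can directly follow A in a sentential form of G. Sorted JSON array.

FIRST iteration:
iter 1:
  A via A→b a: +{b}
  A via A→c: +{c}
  B via B→c c: +{c}
  C via C→b b: +{b}
  S via S→A: +{b,c}
  S via S→a: +{a}
  S: {a,b,c}  A: {b,c}  B: {c}  C: {b}
iter 2:
  C via C→S: +{a,c}
  S: {a,b,c}  A: {b,c}  B: {c}  C: {a,b,c}
iter 3: (no change)
  S: {a,b,c}  A: {b,c}  B: {c}  C: {a,b,c}

FOLLOW iteration:
FOLLOW(S) := {$}
pass 1:
  C→S b: FOLLOW(S) ⊇ FIRST(b) = {b}; new: +{b}
  S→A: FOLLOW(A) ⊇ FOLLOW(S) ⊇ {$,b}; new: +{$,b}
  S→A B: FOLLOW(A) ⊇ FIRST(B) = {c}; new: +{c}
  S→A B: FOLLOW(B) ⊇ FOLLOW(S) ⊇ {$,b}; new: +{$,b}
  S→c C: FOLLOW(C) ⊇ FOLLOW(S) ⊇ {$,b}; new: +{$,b}
  S: {$,b}  A: {$,b,c}  B: {$,b}  C: {$,b}
pass 2: (no change)
  S: {$,b}  A: {$,b,c}  B: {$,b}  C: {$,b}

FOLLOW(A) = ["$", "b", "c"]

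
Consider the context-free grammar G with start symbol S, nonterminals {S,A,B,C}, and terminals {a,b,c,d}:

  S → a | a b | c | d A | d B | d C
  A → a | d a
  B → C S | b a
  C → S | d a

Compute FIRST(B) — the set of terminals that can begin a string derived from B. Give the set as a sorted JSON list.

FIRST iteration:
pass 1:
  A via A→a: +{a}
  A via A→d a: +{d}
  B via B→b a: +{b}
  C via C→d a: +{d}
  S via S→a: +{a}
  S via S→c: +{c}
  S via S→d A: +{d}
  FIRST(S)={a,c,d}  FIRST(A)={a,d}  FIRST(B)={b}  FIRST(C)={d}
pass 2:
  B via B→C S: +{d}
  C via C→S: +{a,c}
  FIRST(S)={a,c,d}  FIRST(A)={a,d}  FIRST(B)={b,d}  FIRST(C)={a,c,d}
pass 3:
  B via B→C S: +{a,c}
  FIRST(S)={a,c,d}  FIRST(A)={a,d}  FIRST(B)={a,b,c,d}  FIRST(C)={a,c,d}
pass 4: — fixpoint
  FIRST(S)={a,c,d}  FIRST(A)={a,d}  FIRST(B)={a,b,c,d}  FIRST(C)={a,c,d}

FIRST(B) = ["a", "b", "c", "d"]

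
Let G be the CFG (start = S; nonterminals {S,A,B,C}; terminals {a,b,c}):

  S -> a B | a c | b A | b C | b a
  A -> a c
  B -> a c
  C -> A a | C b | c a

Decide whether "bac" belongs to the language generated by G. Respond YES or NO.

Convert to CNF:
  S -> T0 B | T0 T1 | T2 A | T2 C | T2 T0
  A -> T0 T1
  B -> T0 T1
  C -> A T0 | C T2 | T1 T0
  T0 -> a
  T1 -> c
  T2 -> b

CYK table (by increasing span):
  [0..0]={T2}  "b"  orig:{}
  [1..1]={T0}  "a"  orig:{}
  [2..2]={T1}  "c"  orig:{}
  [0..1]={S}  "ba"
  [1..2]={A,B,S}  "ac"
  [0..2]={S}  "bac"

S ∈ T[0,2] ⇒ YES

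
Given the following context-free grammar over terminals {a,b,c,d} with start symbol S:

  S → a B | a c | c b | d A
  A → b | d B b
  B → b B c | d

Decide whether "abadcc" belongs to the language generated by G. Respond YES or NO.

CNF form of G:
  S -> T0 A | T2 T1 | T3 B | T3 T2
  A -> T0 X4 | b
  B -> T1 X5 | d
  T0 -> d
  T1 -> b
  T2 -> c
  T3 -> a
  X4 -> B T1
  X5 -> B T2

Fill CYK table bottom-up:
  cell(0,0) a: {T3}  orig:{}
  cell(1,1) b: {A,T1}  orig:{A}
  cell(2,2) a: {T3}  orig:{}
  cell(3,3) d: {B,T0}  orig:{B}
  cell(4,4) c: {T2}  orig:{}
  cell(5,5) c: {T2}  orig:{}
  cell(0,1) ab: ∅
  cell(1,2) ba: ∅
  cell(2,3) ad: {S}
  cell(3,4) dc: {X5}  orig:{}
  cell(4,5) cc: ∅
  cell(0,2) aba: ∅
  cell(1,3) bad: ∅
  cell(2,4) adc: ∅
  cell(3,5) dcc: ∅
  cell(0,3) abad: ∅
  cell(1,4) badc: ∅
  cell(2,5) adcc: ∅
  cell(0,4) abadc: ∅
  cell(1,5) badcc: ∅
  cell(0,5) abadcc: ∅

S ∉ T[0,5] ⇒ NO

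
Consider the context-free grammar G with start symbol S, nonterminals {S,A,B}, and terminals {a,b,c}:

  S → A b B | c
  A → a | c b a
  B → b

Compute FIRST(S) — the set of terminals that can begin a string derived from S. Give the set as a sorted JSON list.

FIRST sets, iterate to fixpoint:
iter 1:
  A via A→a: +{a}
  A via A→c b a: +{c}
  B via B→b: +{b}
  S via S→A b B: +{a,c}
  FIRST(S)={a,c}  FIRST(A)={a,c}  FIRST(B)={b}
iter 2: (no change)
  FIRST(S)={a,c}  FIRST(A)={a,c}  FIRST(B)={b}

FIRST(S) = ["a", "c"]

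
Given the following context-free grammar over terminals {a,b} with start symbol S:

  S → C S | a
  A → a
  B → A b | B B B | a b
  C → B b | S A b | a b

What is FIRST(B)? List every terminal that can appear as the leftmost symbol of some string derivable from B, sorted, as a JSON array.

FIRST sets, iterate to fixpoint:
pass 1:
  A via A→a: +{a}
  B via B→A b: +{a}
  C via C→B b: +{a}
  S via S→C S: +{a}
  FIRST(S)={a}  FIRST(A)={a}  FIRST(B)={a}  FIRST(C)={a}
pass 2: done
  FIRST(S)={a}  FIRST(A)={a}  FIRST(B)={a}  FIRST(C)={a}

FIRST(B) = ["a"]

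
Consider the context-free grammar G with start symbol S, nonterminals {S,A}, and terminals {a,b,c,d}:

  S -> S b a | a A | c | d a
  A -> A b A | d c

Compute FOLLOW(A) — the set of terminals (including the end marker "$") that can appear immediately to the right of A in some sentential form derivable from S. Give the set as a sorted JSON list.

Compute FIRST by fixpoint:
pass 1:
  A via A→d c: +{d}
  S via S→a A: +{a}
  S via S→c: +{c}
  S via S→d a: +{d}
  FIRST(S)={a,c,d}  FIRST(A)={d}
pass 2: (stable)
  FIRST(S)={a,c,d}  FIRST(A)={d}

FOLLOW iteration:
seed FOLLOW(S) with $
[1]
  A→A b A: FOLLOW(A) ⊇ FIRST(b) = {b}; new: +{b}
  S→S b a: FOLLOW(S) ⊇ FIRST(b) = {b}; new: +{b}
  S→a A: FOLLOW(A) ⊇ FOLLOW(S) ⊇ {$,b}; new: +{$}
  S: {$,b}  A: {$,b}
[2] (stable)
  S: {$,b}  A: {$,b}

FOLLOW(A) = ["$", "b"]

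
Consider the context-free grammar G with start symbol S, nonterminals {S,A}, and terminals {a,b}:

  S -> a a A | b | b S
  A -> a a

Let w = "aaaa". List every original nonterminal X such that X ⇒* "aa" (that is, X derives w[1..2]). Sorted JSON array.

CNF form of G:
  S -> T0 X2 | T1 S | b
  A -> T0 T0
  T0 -> a
  T1 -> b
  X2 -> T0 A

Fill CYK table bottom-up, restricted to cells inside w[1..2]:
  cell(1,1) a: {T0}  orig:{}
  cell(2,2) a: {T0}  orig:{}
  cell(1,2) aa: {A}

Original NTs in T[1,2] deriving "aa": ["A"]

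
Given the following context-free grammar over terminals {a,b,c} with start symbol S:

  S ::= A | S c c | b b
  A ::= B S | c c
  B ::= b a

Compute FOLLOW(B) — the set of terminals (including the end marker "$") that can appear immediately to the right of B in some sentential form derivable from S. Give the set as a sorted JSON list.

FIRST sets, iterate to fixpoint:
iter 1:
  A via A→c c: +{c}
  B via B→b a: +{b}
  S via S→A: +{c}
  S via S→b b: +{b}
  FIRST[S]={b,c}  FIRST[A]={c}  FIRST[B]={b}
iter 2:
  A via A→B S: +{b}
  FIRST[S]={b,c}  FIRST[A]={b,c}  FIRST[B]={b}
iter 3: done
  FIRST[S]={b,c}  FIRST[A]={b,c}  FIRST[B]={b}

FOLLOW sets:
FOLLOW(S) := {$}
round 1:
  A→B S: FOLLOW(B) ⊇ FIRST(S) = {b,c}; new: +{b,c}
  S→A: FOLLOW(A) ⊇ FOLLOW(S) ⊇ {$}; new: +{$}
  S→S c c: FOLLOW(S) ⊇ FIRST(c) = {c}; new: +{c}
  FOLLOW[S]={$,c}  FOLLOW[A]={$}  FOLLOW[B]={b,c}
round 2:
  S→A: FOLLOW(A) ⊇ FOLLOW(S) ⊇ {$,c}; new: +{c}
  FOLLOW[S]={$,c}  FOLLOW[A]={$,c}  FOLLOW[B]={b,c}
round 3: done
  FOLLOW[S]={$,c}  FOLLOW[A]={$,c}  FOLLOW[B]={b,c}

FOLLOW(B) = ["b", "c"]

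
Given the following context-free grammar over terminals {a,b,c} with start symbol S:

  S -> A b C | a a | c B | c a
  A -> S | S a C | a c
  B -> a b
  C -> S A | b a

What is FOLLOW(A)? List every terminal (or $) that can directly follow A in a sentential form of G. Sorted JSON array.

FIRST iteration:
[1]
  A via A→a c: +{a}
  B via B→a b: +{a}
  C via C→b a: +{b}
  S via S→A b C: +{a}
  S via S→c B: +{c}
  FIRST(S)={a,c}  FIRST(A)={a}  FIRST(B)={a}  FIRST(C)={b}
[2]
  A via A→S: +{c}
  C via C→S A: +{a,c}
  FIRST(S)={a,c}  FIRST(A)={a,c}  FIRST(B)={a}  FIRST(C)={a,b,c}
[3] (no change)
  FIRST(S)={a,c}  FIRST(A)={a,c}  FIRST(B)={a}  FIRST(C)={a,b,c}

FOLLOW iteration:
FOLLOW(S) := {$}
iter 1:
  A→S a C: FOLLOW(S) ⊇ FIRST(a) = {a}; new: +{a}
  C→S A: FOLLOW(S) ⊇ FIRST(A) = {a,c}; new: +{c}
  S→A b C: FOLLOW(A) ⊇ FIRST(b) = {b}; new: +{b}
  S→A b C: FOLLOW(C) ⊇ FOLLOW(S) ⊇ {$,a,c}; new: +{$,a,c}
  S→c B: FOLLOW(B) ⊇ FOLLOW(S) ⊇ {$,a,c}; new: +{$,a,c}
  S: {$,a,c}  A: {b}  B: {$,a,c}  C: {$,a,c}
iter 2:
  A→S: FOLLOW(S) ⊇ FOLLOW(A) ⊇ {b}; new: +{b}
  A→S a C: FOLLOW(C) ⊇ FOLLOW(A) ⊇ {b}; new: +{b}
  C→S A: FOLLOW(A) ⊇ FOLLOW(C) ⊇ {$,a,b,c}; new: +{$,a,c}
  S→c B: FOLLOW(B) ⊇ FOLLOW(S) ⊇ {$,a,b,c}; new: +{b}
  S: {$,a,b,c}  A: {$,a,b,c}  B: {$,a,b,c}  C: {$,a,b,c}
iter 3: (stable)
  S: {$,a,b,c}  A: {$,a,b,c}  B: {$,a,b,c}  C: {$,a,b,c}

FOLLOW(A) = ["$", "a", "b", "c"]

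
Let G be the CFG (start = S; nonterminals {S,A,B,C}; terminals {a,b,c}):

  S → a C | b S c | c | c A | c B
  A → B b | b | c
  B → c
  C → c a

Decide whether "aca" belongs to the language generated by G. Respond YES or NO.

CNF form of G:
  S -> T0 X3 | T1 A | T1 B | T2 C | c
  A -> B T0 | b | c
  B -> c
  C -> T1 T2
  T0 -> b
  T1 -> c
  T2 -> a
  X3 -> S T1

CYK fill:
  [0..0]={T2}  "a"  orig:{}
  [1..1]={A,B,S,T1}  "c"  orig:{A,B,S}
  [2..2]={T2}  "a"  orig:{}
  [0..1]=∅  "ac"
  [1..2]={C}  "ca"
  [0..2]={S}  "aca"

S ∈ T[0,2] ⇒ YES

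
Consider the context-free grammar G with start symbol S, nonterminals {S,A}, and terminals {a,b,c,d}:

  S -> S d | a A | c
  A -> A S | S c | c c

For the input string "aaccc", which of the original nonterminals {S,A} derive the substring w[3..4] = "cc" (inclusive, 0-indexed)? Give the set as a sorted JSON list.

Convert to CNF:
  S -> S T1 | T2 A | c
  A -> A S | S T0 | T0 T0
  T0 -> c
  T1 -> d
  T2 -> a

Fill CYK table bottom-up, restricted to cells inside w[3..4]:
  T[3,3] 'c' = {S,T0}  orig:{S}
  T[4,4] 'c' = {S,T0}  orig:{S}
  T[3,4] 'cc' = {A}

Original NTs in T[3,4] deriving "cc": ["A"]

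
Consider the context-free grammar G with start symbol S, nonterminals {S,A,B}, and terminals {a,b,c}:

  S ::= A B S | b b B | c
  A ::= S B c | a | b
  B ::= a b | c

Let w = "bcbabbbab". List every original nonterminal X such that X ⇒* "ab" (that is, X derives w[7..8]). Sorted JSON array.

CNF form of G:
  S -> A X4 | T2 X5 | c
  A -> S X3 | a | b
  B -> T1 T2 | c
  T0 -> c
  T1 -> a
  T2 -> b
  X3 -> B T0
  X4 -> B S
  X5 -> T2 B

CYK table (by increasing span) (cells [i..j] with 7 ≤ i ≤ j ≤ 8 only):
  [7..7]={A,T1}  "a"  orig:{A}
  [8..8]={A,T2}  "b"  orig:{A}
  [7..8]={B}  "ab"

Original NTs in T[7,8] deriving "ab": ["B"]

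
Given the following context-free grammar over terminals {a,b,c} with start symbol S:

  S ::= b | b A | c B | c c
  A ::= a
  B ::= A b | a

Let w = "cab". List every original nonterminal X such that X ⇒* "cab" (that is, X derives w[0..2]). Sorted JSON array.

CNF form of G:
  S -> T0 A | T1 B | T1 T1 | b
  A -> a
  B -> A T0 | a
  T0 -> b
  T1 -> c

Fill CYK table bottom-up (cells [i..j] with 0 ≤ i ≤ j ≤ 2 only):
  [0..0]={T1}  "c"  orig:{}
  [1..1]={A,B}  "a"
  [2..2]={S,T0}  "b"  orig:{S}
  [0..1]={S}  "ca"
  [1..2]={B}  "ab"
  [0..2]={S}  "cab"

Original NTs in T[0,2] deriving "cab": ["S"]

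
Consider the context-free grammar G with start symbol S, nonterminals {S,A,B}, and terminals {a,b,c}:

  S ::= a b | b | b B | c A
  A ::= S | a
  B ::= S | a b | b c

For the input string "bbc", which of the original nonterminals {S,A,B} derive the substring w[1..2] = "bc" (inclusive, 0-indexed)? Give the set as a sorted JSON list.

Convert to CNF:
  S -> T0 T1 | T1 B | T2 A | b
  A -> T0 T1 | T1 B | T2 A | a | b
  B -> T0 T1 | T1 B | T1 T2 | T2 A | b
  T0 -> a
  T1 -> b
  T2 -> c

CYK table (by increasing span) (cells [i..j] with 1 ≤ i ≤ j ≤ 2 only):
  cell(1,1) b: {A,B,S,T1}  orig:{A,B,S}
  cell(2,2) c: {T2}  orig:{}
  cell(1,2) bc: {B}

Original NTs in T[1,2] deriving "bc": ["B"]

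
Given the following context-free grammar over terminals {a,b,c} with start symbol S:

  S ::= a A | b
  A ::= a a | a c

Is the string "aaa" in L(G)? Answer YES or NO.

Convert to CNF:
  S -> T0 A | b
  A -> T0 T0 | T0 T1
  T0 -> a
  T1 -> c

CYK table (by increasing span):
  cell(0,0) a: {T0}  orig:{}
  cell(1,1) a: {T0}  orig:{}
  cell(2,2) a: {T0}  orig:{}
  cell(0,1) aa: {A}
  cell(1,2) aa: {A}
  cell(0,2) aaa: {S}

S ∈ T[0,2] ⇒ YES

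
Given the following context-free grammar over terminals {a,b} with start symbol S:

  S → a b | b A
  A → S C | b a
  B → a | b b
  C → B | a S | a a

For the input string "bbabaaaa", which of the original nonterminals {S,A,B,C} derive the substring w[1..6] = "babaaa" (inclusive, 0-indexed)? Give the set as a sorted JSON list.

CNF form of G:
  S -> T0 A | T1 T0
  A -> S C | T0 T1
  B -> T0 T0 | a
  C -> T0 T0 | T1 S | T1 T1 | a
  T0 -> b
  T1 -> a

CYK table (by increasing span) (cells [i..j] with 1 ≤ i ≤ j ≤ 6 only):
  cell(1,1) b: {T0}  orig:{}
  cell(2,2) a: {B,C,T1}  orig:{B,C}
  cell(3,3) b: {T0}  orig:{}
  cell(4,4) a: {B,C,T1}  orig:{B,C}
  cell(5,5) a: {B,C,T1}  orig:{B,C}
  cell(6,6) a: {B,C,T1}  orig:{B,C}
  cell(1,2) ba: {A}
  cell(2,3) ab: {S}
  cell(3,4) ba: {A}
  cell(4,5) aa: {C}
  cell(5,6) aa: {C}
  cell(1,3) bab: ∅
  cell(2,4) aba: {A}
  cell(3,5) baa: ∅
  cell(4,6) aaa: ∅
  cell(1,4) baba: {S}
  cell(2,5) abaa: {A}
  cell(3,6) baaa: ∅
  cell(1,5) babaa: {A,S}
  cell(2,6) abaaa: ∅
  cell(1,6) babaaa: {A}

Original NTs in T[1,6] deriving "babaaa": ["A"]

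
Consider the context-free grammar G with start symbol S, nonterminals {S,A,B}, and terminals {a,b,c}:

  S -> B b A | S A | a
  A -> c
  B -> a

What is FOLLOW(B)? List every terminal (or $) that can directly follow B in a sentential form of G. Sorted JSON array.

Compute FIRST by fixpoint:
round 1:
  A via A→c: +{c}
  B via B→a: +{a}
  S via S→B b A: +{a}
  S: {a}  A: {c}  B: {a}
round 2: (no change)
  S: {a}  A: {c}  B: {a}

FOLLOW sets:
seed FOLLOW(S) with $
iter 1:
  S→B b A: FOLLOW(B) ⊇ FIRST(b) = {b}; new: +{b}
  S→B b A: FOLLOW(A) ⊇ FOLLOW(S) ⊇ {$}; new: +{$}
  S→S A: FOLLOW(S) ⊇ FIRST(A) = {c}; new: +{c}
  S→S A: FOLLOW(A) ⊇ FOLLOW(S) ⊇ {$,c}; new: +{c}
  FOLLOW(S)={$,c}  FOLLOW(A)={$,c}  FOLLOW(B)={b}
iter 2: (stable)
  FOLLOW(S)={$,c}  FOLLOW(A)={$,c}  FOLLOW(B)={b}

FOLLOW(B) = ["b"]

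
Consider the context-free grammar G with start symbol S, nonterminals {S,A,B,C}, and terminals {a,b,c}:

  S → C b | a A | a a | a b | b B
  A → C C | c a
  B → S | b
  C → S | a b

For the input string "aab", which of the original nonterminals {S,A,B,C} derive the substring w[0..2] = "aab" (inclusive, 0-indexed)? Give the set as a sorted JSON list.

Convert to CNF:
  S -> C T2 | T1 A | T1 T1 | T1 T2 | T2 B
  A -> C C | T0 T1
  B -> C T2 | T1 A | T1 T1 | T1 T2 | T2 B | b
  C -> C T2 | T1 A | T1 T1 | T1 T2 | T2 B
  T0 -> c
  T1 -> a
  T2 -> b

Fill CYK table bottom-up, restricted to cells inside w[0..2]:
  [0..0]={T1}  "a"  orig:{}
  [1..1]={T1}  "a"  orig:{}
  [2..2]={B,T2}  "b"  orig:{B}
  [0..1]={B,C,S}  "aa"
  [1..2]={B,C,S}  "ab"
  [0..2]={B,C,S}  "aab"

Original NTs in T[0,2] deriving "aab": ["B", "C", "S"]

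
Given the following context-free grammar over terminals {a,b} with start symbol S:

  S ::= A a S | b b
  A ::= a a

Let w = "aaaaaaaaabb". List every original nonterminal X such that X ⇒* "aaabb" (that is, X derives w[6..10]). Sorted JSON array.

CNF form of G:
  S -> A X2 | T1 T1
  A -> T0 T0
  T0 -> a
  T1 -> b
  X2 -> T0 S

Fill CYK table bottom-up, restricted to cells inside w[6..10]:
  [6..6]={T0}  "a"  orig:{}
  [7..7]={T0}  "a"  orig:{}
  [8..8]={T0}  "a"  orig:{}
  [9..9]={T1}  "b"  orig:{}
  [10..10]={T1}  "b"  orig:{}
  [6..7]={A}  "aa"
  [7..8]={A}  "aa"
  [8..9]=∅  "ab"
  [9..10]={S}  "bb"
  [6..8]=∅  "aaa"
  [7..9]=∅  "aab"
  [8..10]={X2}  "abb"  orig:{}
  [6..9]=∅  "aaab"
  [7..10]=∅  "aabb"
  [6..10]={S}  "aaabb"

Original NTs in T[6,10] deriving "aaabb": ["S"]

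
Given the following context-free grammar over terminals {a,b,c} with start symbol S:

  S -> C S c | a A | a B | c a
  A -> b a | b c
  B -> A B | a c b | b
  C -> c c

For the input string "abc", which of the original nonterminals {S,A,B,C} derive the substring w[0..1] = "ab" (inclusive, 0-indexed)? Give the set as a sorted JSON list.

CNF form of G:
  S -> C X4 | T1 A | T1 B | T2 T1
  A -> T0 T1 | T0 T2
  B -> A B | T1 X3 | b
  C -> T2 T2
  T0 -> b
  T1 -> a
  T2 -> c
  X3 -> T2 T0
  X4 -> S T2

Fill CYK table bottom-up — only the sub-triangle for w[0..1]:
  [0..0]={T1}  "a"  orig:{}
  [1..1]={B,T0}  "b"  orig:{B}
  [0..1]={S}  "ab"

Original NTs in T[0,1] deriving "ab": ["S"]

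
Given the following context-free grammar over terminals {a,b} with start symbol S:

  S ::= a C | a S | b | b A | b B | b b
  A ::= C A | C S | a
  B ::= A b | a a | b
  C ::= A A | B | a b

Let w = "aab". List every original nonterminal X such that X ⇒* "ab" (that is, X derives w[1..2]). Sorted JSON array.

CNF form of G:
  S -> T0 A | T0 B | T0 T0 | T1 C | T1 S | b
  A -> C A | C S | a
  B -> A T0 | T1 T1 | b
  C -> A A | A T0 | T1 T0 | T1 T1 | b
  T0 -> b
  T1 -> a

CYK table (by increasing span) — only the sub-triangle for w[1..2]:
  [1..1]={A,T1}  "a"  orig:{A}
  [2..2]={B,C,S,T0}  "b"  orig:{B,C,S}
  [1..2]={B,C,S}  "ab"

Original NTs in T[1,2] deriving "ab": ["B", "C", "S"]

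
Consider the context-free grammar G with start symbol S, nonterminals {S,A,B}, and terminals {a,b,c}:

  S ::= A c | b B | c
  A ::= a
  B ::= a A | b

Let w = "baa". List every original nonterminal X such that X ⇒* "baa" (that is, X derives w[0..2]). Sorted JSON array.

Convert to CNF:
  S -> A T1 | T2 B | c
  A -> a
  B -> T0 A | b
  T0 -> a
  T1 -> c
  T2 -> b

CYK table (by increasing span) (cells [i..j] with 0 ≤ i ≤ j ≤ 2 only):
  T[0,0] 'b' = {B,T2}  orig:{B}
  T[1,1] 'a' = {A,T0}  orig:{A}
  T[2,2] 'a' = {A,T0}  orig:{A}
  T[0,1] 'ba' = ∅
  T[1,2] 'aa' = {B}
  T[0,2] 'baa' = {S}

Original NTs in T[0,2] deriving "baa": ["S"]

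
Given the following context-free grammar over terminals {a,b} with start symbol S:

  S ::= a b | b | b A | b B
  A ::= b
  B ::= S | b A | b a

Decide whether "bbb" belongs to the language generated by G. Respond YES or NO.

Convert to CNF:
  S -> T0 T1 | T1 A | T1 B | b
  A -> b
  B -> T0 T1 | T1 A | T1 B | T1 T0 | b
  T0 -> a
  T1 -> b

CYK fill:
  [0..0]={A,B,S,T1}  "b"  orig:{A,B,S}
  [1..1]={A,B,S,T1}  "b"  orig:{A,B,S}
  [2..2]={A,B,S,T1}  "b"  orig:{A,B,S}
  [0..1]={B,S}  "bb"
  [1..2]={B,S}  "bb"
  [0..2]={B,S}  "bbb"

S ∈ T[0,2] ⇒ YES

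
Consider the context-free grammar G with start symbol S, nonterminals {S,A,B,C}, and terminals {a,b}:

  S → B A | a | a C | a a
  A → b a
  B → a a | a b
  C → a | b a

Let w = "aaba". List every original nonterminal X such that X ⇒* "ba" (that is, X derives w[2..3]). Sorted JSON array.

Convert to CNF:
  S -> B A | T1 C | T1 T1 | a
  A -> T0 T1
  B -> T1 T0 | T1 T1
  C -> T0 T1 | a
  T0 -> b
  T1 -> a

CYK fill — only the sub-triangle for w[2..3]:
  [2..2]={T0}  "b"  orig:{}
  [3..3]={C,S,T1}  "a"  orig:{C,S}
  [2..3]={A,C}  "ba"

Original NTs in T[2,3] deriving "ba": ["A", "C"]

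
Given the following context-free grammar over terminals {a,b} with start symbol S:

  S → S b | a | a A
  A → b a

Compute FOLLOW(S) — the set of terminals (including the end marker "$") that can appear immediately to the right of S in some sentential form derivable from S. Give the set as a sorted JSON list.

FIRST iteration:
iter 1:
  A via A→b a: +{b}
  S via S→a: +{a}
  S: {a}  A: {b}
iter 2: done
  S: {a}  A: {b}

FOLLOW sets:
FOLLOW(S) := {$}
pass 1:
  S→S b: FOLLOW(S) ⊇ FIRST(b) = {b}; new: +{b}
  S→a A: FOLLOW(A) ⊇ FOLLOW(S) ⊇ {$,b}; new: +{$,b}
  FOLLOW[S]={$,b}  FOLLOW[A]={$,b}
pass 2: (stable)
  FOLLOW[S]={$,b}  FOLLOW[A]={$,b}

FOLLOW(S) = ["$", "b"]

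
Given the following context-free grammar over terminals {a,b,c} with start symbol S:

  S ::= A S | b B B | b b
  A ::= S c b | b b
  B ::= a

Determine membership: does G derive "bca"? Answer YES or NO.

CNF form of G:
  S -> A S | T1 T1 | T1 X3
  A -> S X2 | T1 T1
  B -> a
  T0 -> c
  T1 -> b
  X2 -> T0 T1
  X3 -> B B

CYK fill:
  cell(0,0) b: {T1}  orig:{}
  cell(1,1) c: {T0}  orig:{}
  cell(2,2) a: {B}
  cell(0,1) bc: ∅
  cell(1,2) ca: ∅
  cell(0,2) bca: ∅

S ∉ T[0,2] ⇒ NO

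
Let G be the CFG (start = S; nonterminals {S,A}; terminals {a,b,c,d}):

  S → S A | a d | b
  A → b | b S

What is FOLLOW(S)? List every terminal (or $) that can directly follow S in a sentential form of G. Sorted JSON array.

FIRST sets, iterate to fixpoint:
iter 1:
  A via A→b: +{b}
  S via S→a d: +{a}
  S via S→b: +{b}
  S: {a,b}  A: {b}
iter 2: (no change)
  S: {a,b}  A: {b}

FOLLOW sets:
initialize: $ ∈ FOLLOW(S)
iter 1:
  S→S A: FOLLOW(S) ⊇ FIRST(A) = {b}; new: +{b}
  S→S A: FOLLOW(A) ⊇ FOLLOW(S) ⊇ {$,b}; new: +{$,b}
  FOLLOW[S]={$,b}  FOLLOW[A]={$,b}
iter 2: (stable)
  FOLLOW[S]={$,b}  FOLLOW[A]={$,b}

FOLLOW(S) = ["$", "b"]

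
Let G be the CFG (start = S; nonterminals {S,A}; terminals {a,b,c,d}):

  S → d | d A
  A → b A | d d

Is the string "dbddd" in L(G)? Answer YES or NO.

Convert to CNF:
  S -> T1 A | d
  A -> T0 A | T1 T1
  T0 -> b
  T1 -> d

CYK fill:
  T[0,0] 'd' = {S,T1}  orig:{S}
  T[1,1] 'b' = {T0}  orig:{}
  T[2,2] 'd' = {S,T1}  orig:{S}
  T[3,3] 'd' = {S,T1}  orig:{S}
  T[4,4] 'd' = {S,T1}  orig:{S}
  T[0,1] 'db' = ∅
  T[1,2] 'bd' = ∅
  T[2,3] 'dd' = {A}
  T[3,4] 'dd' = {A}
  T[0,2] 'dbd' = ∅
  T[1,3] 'bdd' = {A}
  T[2,4] 'ddd' = {S}
  T[0,3] 'dbdd' = {S}
  T[1,4] 'bddd' = ∅
  T[0,4] 'dbddd' = ∅

S ∉ T[0,4] ⇒ NO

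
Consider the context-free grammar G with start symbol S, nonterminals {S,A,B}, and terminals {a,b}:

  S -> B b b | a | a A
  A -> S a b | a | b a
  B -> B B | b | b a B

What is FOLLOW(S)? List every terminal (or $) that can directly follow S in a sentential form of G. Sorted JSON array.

FIRST iteration:
pass 1:
  A via A→a: +{a}
  A via A→b a: +{b}
  B via B→b: +{b}
  S via S→B b b: +{b}
  S via S→a: +{a}
  FIRST[S]={a,b}  FIRST[A]={a,b}  FIRST[B]={b}
pass 2: done
  FIRST[S]={a,b}  FIRST[A]={a,b}  FIRST[B]={b}

Compute FOLLOW by fixpoint:
FOLLOW(S) := {$}
pass 1:
  A→S a b: FOLLOW(S) ⊇ FIRST(a) = {a}; new: +{a}
  B→B B: FOLLOW(B) ⊇ FIRST(B) = {b}; new: +{b}
  S→a A: FOLLOW(A) ⊇ FOLLOW(S) ⊇ {$,a}; new: +{$,a}
  S: {$,a}  A: {$,a}  B: {b}
pass 2: — fixpoint
  S: {$,a}  A: {$,a}  B: {b}

FOLLOW(S) = ["$", "a"]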